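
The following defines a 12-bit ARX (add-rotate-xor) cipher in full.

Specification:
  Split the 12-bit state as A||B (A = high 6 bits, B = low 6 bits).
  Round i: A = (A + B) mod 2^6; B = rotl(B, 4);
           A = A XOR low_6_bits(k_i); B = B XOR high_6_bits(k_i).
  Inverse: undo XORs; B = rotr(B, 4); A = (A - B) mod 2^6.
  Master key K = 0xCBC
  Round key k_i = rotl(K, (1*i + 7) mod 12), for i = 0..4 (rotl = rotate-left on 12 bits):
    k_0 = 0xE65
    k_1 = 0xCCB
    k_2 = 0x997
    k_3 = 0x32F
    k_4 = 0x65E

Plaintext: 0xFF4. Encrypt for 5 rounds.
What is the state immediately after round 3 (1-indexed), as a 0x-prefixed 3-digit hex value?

s_0 = plaintext = 0xFF4
s_1 = Round(s_0, k_0) = 0x5B4
s_2 = Round(s_1, k_1) = 0x07E
s_3 = Round(s_2, k_2) = 0xA09
s_4 = Round(s_3, k_3) = 0x79E
s_5 = Round(s_4, k_4) = 0x8BE

0xA09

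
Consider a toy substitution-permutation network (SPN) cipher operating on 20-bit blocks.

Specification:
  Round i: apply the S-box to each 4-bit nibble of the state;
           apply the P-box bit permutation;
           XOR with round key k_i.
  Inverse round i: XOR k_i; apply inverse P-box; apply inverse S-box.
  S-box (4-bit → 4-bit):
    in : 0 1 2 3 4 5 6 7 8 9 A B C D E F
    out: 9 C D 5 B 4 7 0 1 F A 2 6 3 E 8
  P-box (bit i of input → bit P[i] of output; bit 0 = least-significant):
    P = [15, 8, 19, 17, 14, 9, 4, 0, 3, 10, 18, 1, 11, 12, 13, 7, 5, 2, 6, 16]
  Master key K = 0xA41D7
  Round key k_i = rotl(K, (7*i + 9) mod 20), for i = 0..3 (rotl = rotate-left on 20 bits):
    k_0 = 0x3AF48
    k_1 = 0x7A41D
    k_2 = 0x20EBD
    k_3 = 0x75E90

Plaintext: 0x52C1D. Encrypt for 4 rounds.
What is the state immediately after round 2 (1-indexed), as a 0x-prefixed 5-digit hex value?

0x96F86

s_0 = plaintext = 0x52C1D
s_1 = Round(s_0, k_0) = 0x70299
s_2 = Round(s_1, k_1) = 0x96F86
s_3 = Round(s_2, k_2) = 0xBF7DB
s_4 = Round(s_3, k_3) = 0x71D14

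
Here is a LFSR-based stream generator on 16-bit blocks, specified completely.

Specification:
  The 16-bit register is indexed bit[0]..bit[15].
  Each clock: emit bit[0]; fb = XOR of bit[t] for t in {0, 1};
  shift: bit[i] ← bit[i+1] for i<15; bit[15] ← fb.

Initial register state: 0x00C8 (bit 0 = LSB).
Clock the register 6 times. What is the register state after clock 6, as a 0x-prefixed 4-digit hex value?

0xB003

reg_0 = 0x00C8
clock 1: out=0, reg = 0x0064
clock 2: out=0, reg = 0x0032
clock 3: out=0, reg = 0x8019
clock 4: out=1, reg = 0xC00C
clock 5: out=0, reg = 0x6006
clock 6: out=0, reg = 0xB003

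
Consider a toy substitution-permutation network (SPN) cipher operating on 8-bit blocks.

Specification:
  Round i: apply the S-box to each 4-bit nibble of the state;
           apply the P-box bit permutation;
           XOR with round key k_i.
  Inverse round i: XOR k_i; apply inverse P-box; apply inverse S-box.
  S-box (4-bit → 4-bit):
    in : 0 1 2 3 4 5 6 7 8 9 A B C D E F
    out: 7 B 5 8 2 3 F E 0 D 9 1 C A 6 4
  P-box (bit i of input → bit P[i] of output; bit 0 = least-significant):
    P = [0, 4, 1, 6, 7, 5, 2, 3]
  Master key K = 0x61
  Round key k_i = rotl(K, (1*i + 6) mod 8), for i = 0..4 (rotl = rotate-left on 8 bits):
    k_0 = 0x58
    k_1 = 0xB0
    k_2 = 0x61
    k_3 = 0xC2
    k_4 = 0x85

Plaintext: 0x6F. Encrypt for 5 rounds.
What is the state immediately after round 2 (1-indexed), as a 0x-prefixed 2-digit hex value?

s_0 = plaintext = 0x6F
s_1 = Round(s_0, k_0) = 0xF6
s_2 = Round(s_1, k_1) = 0xE7
s_3 = Round(s_2, k_2) = 0x17
s_4 = Round(s_3, k_3) = 0x38
s_5 = Round(s_4, k_4) = 0x8D

0xE7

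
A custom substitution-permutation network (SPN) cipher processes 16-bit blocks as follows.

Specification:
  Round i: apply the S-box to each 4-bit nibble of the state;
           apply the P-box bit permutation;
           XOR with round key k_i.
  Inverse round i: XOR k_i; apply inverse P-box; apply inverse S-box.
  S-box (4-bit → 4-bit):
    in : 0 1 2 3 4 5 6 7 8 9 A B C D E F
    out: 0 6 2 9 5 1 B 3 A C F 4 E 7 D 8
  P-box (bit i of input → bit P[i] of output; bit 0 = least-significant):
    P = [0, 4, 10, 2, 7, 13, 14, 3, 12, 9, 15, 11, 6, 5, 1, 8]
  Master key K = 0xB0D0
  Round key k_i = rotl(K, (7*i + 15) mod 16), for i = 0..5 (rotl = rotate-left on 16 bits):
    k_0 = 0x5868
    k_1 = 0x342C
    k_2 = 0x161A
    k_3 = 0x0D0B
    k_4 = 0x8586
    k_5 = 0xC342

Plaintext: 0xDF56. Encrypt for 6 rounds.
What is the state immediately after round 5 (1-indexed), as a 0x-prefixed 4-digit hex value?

s_0 = plaintext = 0xDF56
s_1 = Round(s_0, k_0) = 0x509F
s_2 = Round(s_1, k_1) = 0x7460
s_3 = Round(s_2, k_2) = 0xA6F2
s_4 = Round(s_3, k_3) = 0x1671
s_5 = Round(s_4, k_4) = 0xBB34
s_6 = Round(s_5, k_5) = 0x47C9

0xBB34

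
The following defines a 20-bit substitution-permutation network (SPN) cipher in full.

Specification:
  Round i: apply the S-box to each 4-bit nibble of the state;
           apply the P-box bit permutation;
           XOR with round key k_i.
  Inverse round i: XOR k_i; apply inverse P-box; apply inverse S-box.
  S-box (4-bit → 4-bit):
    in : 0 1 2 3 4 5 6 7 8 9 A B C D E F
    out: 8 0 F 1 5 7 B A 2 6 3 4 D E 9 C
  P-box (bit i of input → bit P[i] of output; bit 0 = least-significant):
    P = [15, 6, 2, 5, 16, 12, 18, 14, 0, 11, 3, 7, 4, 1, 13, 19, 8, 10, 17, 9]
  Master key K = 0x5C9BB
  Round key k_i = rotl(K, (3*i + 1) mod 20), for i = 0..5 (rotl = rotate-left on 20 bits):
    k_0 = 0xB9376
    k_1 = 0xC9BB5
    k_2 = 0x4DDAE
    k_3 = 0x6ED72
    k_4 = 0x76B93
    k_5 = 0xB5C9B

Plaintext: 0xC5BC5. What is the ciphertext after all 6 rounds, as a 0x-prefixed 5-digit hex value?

0x4D3E1

s_0 = plaintext = 0xC5BC5
s_1 = Round(s_0, k_0) = 0xC7028
s_2 = Round(s_1, k_1) = 0x3C877
s_3 = Round(s_2, k_2) = 0xCA4DE
s_4 = Round(s_3, k_3) = 0x03E49
s_5 = Round(s_4, k_4) = 0x26946
s_6 = Round(s_5, k_5) = 0x4D3E1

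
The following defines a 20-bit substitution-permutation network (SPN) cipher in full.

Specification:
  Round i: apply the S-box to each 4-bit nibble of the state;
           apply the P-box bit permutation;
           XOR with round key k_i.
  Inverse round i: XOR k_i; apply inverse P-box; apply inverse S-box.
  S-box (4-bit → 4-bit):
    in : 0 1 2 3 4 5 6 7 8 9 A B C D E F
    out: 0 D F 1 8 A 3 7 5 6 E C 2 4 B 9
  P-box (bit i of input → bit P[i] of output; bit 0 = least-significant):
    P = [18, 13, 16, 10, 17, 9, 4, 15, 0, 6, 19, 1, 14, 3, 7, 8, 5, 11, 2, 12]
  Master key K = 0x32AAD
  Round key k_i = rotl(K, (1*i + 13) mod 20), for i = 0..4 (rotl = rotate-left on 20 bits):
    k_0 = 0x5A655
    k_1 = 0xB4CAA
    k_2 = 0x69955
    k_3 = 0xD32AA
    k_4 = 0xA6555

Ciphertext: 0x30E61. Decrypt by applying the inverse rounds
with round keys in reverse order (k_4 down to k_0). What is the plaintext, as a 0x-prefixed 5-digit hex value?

s_0 = ciphertext = 0x30E61
s_1 = InvRound(s_0, k_4) = 0x7FD99
s_2 = InvRound(s_1, k_3) = 0x6F124
s_3 = InvRound(s_2, k_2) = 0x636DC
s_4 = InvRound(s_3, k_1) = 0x23A97
s_5 = InvRound(s_4, k_0) = 0x5D5F1

0x5D5F1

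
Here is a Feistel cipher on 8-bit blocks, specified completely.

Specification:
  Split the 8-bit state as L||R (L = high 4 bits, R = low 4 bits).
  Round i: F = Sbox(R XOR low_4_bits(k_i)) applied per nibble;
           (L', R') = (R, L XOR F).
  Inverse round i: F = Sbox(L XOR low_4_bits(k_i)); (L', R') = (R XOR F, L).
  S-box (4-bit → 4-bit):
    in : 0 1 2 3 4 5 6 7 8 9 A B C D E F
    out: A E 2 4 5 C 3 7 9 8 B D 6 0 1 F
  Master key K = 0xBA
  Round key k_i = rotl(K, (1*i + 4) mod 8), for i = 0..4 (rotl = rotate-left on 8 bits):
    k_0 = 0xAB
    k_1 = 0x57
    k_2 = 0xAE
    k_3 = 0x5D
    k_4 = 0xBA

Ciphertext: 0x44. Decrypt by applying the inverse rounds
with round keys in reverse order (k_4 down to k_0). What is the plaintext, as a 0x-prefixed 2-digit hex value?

s_0 = ciphertext = 0x44
s_1 = InvRound(s_0, k_4) = 0x54
s_2 = InvRound(s_1, k_3) = 0xD5
s_3 = InvRound(s_2, k_2) = 0x1D
s_4 = InvRound(s_3, k_1) = 0xE1
s_5 = InvRound(s_4, k_0) = 0xDE

0xDE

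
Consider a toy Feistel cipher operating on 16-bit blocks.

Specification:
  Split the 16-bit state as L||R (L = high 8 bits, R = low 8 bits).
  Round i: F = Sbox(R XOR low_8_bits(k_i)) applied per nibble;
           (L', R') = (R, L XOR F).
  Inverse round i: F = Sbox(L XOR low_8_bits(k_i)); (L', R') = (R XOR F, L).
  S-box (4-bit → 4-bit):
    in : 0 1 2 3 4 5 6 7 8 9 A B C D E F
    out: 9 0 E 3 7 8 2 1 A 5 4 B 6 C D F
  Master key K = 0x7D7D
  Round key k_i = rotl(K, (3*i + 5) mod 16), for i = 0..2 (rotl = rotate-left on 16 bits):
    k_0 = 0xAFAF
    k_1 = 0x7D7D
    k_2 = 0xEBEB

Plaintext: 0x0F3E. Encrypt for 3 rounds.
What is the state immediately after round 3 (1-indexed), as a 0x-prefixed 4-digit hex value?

0xD064

s_0 = plaintext = 0x0F3E
s_1 = Round(s_0, k_0) = 0x3E5F
s_2 = Round(s_1, k_1) = 0x5FD0
s_3 = Round(s_2, k_2) = 0xD064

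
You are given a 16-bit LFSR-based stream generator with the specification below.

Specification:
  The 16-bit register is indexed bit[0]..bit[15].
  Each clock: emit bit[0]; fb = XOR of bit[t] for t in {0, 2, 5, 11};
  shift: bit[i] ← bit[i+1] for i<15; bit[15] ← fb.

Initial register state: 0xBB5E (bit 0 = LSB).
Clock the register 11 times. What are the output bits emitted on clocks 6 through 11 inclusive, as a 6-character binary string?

reg_0 = 0xBB5E
clock 1: out=0, reg = 0x5DAF
clock 2: out=1, reg = 0x2ED7
clock 3: out=1, reg = 0x976B
clock 4: out=1, reg = 0x4BB5
clock 5: out=1, reg = 0x25DA
clock 6: out=0, reg = 0x12ED
clock 7: out=1, reg = 0x8976
clock 8: out=0, reg = 0xC4BB
clock 9: out=1, reg = 0x625D
clock 10: out=1, reg = 0x312E
clock 11: out=0, reg = 0x1897

010110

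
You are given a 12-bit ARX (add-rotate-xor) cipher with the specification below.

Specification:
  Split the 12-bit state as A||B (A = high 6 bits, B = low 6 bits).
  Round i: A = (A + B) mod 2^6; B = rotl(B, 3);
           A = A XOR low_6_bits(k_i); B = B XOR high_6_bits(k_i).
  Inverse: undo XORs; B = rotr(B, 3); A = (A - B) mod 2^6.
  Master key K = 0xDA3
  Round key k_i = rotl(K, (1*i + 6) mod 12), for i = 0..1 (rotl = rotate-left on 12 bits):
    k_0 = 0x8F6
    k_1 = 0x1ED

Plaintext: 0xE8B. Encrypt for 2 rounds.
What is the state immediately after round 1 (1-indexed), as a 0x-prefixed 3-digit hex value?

s_0 = plaintext = 0xE8B
s_1 = Round(s_0, k_0) = 0xCFA
s_2 = Round(s_1, k_1) = 0x010

0xCFA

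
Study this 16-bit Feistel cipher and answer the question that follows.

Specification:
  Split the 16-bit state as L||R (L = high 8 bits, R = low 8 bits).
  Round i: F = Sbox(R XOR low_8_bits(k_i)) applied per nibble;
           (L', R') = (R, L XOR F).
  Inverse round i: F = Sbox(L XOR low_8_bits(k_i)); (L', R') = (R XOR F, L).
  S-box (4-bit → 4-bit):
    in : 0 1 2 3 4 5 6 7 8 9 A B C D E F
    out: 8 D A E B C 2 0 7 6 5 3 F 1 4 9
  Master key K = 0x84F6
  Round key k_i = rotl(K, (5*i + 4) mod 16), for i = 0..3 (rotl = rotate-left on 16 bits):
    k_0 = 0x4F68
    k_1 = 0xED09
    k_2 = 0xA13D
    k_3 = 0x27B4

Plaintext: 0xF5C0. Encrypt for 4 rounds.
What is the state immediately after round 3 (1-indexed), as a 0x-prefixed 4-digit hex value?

s_0 = plaintext = 0xF5C0
s_1 = Round(s_0, k_0) = 0xC0A2
s_2 = Round(s_1, k_1) = 0xA293
s_3 = Round(s_2, k_2) = 0x93F6
s_4 = Round(s_3, k_3) = 0xF629

0x93F6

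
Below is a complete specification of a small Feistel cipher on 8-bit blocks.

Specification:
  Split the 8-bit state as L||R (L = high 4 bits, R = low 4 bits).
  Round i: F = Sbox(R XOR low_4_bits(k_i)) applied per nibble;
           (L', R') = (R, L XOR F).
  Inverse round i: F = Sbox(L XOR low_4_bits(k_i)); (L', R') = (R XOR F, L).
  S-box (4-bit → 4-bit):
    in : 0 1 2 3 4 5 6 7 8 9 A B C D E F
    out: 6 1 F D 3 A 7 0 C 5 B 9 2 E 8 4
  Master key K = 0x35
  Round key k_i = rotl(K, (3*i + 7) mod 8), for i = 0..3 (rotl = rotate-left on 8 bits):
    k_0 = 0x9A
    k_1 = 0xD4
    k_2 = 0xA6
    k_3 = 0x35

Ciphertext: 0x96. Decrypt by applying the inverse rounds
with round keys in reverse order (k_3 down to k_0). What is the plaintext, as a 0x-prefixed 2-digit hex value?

0x7B

s_0 = ciphertext = 0x96
s_1 = InvRound(s_0, k_3) = 0x49
s_2 = InvRound(s_1, k_2) = 0x64
s_3 = InvRound(s_2, k_1) = 0xB6
s_4 = InvRound(s_3, k_0) = 0x7B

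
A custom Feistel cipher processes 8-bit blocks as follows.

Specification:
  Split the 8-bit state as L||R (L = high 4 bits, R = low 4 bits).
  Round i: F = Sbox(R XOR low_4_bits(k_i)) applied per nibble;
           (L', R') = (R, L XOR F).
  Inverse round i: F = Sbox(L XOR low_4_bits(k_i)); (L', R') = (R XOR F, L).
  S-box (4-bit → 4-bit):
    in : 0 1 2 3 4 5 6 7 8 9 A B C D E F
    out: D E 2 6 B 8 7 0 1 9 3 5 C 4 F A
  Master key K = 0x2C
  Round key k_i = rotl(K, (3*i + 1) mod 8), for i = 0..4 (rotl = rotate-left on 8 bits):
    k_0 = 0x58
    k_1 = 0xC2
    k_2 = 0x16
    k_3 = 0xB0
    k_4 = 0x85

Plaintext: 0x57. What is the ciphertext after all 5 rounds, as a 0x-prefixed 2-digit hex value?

0x30

s_0 = plaintext = 0x57
s_1 = Round(s_0, k_0) = 0x7F
s_2 = Round(s_1, k_1) = 0xF3
s_3 = Round(s_2, k_2) = 0x37
s_4 = Round(s_3, k_3) = 0x73
s_5 = Round(s_4, k_4) = 0x30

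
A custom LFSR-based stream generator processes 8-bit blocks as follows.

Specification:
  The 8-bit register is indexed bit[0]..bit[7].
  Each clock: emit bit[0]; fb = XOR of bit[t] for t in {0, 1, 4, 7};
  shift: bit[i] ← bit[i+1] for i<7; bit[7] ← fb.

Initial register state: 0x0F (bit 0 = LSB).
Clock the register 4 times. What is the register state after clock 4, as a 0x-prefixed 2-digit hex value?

0x80

reg_0 = 0x0F
clock 1: out=1, reg = 0x07
clock 2: out=1, reg = 0x03
clock 3: out=1, reg = 0x01
clock 4: out=1, reg = 0x80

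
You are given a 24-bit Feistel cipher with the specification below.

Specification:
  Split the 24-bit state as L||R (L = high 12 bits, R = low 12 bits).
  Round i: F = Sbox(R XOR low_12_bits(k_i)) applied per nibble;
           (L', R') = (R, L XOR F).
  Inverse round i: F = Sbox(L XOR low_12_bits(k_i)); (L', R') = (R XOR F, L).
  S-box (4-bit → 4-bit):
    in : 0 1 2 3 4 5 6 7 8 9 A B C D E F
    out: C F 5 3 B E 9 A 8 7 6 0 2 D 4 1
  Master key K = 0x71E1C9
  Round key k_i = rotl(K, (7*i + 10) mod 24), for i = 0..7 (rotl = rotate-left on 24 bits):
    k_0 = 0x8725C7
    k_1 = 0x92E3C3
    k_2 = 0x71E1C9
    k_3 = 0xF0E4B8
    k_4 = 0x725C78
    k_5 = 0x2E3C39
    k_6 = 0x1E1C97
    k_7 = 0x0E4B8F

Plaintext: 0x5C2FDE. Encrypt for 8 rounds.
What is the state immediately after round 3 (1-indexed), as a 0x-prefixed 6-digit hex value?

0x3C76F1

s_0 = plaintext = 0x5C2FDE
s_1 = Round(s_0, k_0) = 0xFDE335
s_2 = Round(s_1, k_1) = 0x3353C7
s_3 = Round(s_2, k_2) = 0x3C76F1
s_4 = Round(s_3, k_3) = 0x6F1670
s_5 = Round(s_4, k_4) = 0x670039
s_6 = Round(s_5, k_5) = 0x0394BC
s_7 = Round(s_6, k_6) = 0x4BC869
s_8 = Round(s_7, k_7) = 0x8697F5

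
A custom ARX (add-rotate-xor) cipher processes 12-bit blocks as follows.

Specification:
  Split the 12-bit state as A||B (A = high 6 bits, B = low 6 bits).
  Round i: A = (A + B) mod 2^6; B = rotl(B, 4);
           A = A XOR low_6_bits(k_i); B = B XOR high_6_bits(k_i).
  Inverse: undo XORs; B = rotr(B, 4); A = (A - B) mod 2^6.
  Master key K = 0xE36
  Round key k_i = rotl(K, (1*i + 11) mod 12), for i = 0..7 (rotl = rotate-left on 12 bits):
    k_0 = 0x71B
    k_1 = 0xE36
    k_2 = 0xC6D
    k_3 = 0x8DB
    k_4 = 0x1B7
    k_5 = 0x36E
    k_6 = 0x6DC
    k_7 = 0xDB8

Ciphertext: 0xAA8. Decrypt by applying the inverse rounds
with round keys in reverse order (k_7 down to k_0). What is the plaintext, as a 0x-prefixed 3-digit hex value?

0x2A6

s_0 = ciphertext = 0xAA8
s_1 = InvRound(s_0, k_7) = 0x679
s_2 = InvRound(s_1, k_6) = 0xECA
s_3 = InvRound(s_2, k_5) = 0xE5C
s_4 = InvRound(s_3, k_4) = 0x969
s_5 = InvRound(s_4, k_3) = 0x5A8
s_6 = InvRound(s_5, k_2) = 0x5A5
s_7 = InvRound(s_6, k_1) = 0xAF5
s_8 = InvRound(s_7, k_0) = 0x2A6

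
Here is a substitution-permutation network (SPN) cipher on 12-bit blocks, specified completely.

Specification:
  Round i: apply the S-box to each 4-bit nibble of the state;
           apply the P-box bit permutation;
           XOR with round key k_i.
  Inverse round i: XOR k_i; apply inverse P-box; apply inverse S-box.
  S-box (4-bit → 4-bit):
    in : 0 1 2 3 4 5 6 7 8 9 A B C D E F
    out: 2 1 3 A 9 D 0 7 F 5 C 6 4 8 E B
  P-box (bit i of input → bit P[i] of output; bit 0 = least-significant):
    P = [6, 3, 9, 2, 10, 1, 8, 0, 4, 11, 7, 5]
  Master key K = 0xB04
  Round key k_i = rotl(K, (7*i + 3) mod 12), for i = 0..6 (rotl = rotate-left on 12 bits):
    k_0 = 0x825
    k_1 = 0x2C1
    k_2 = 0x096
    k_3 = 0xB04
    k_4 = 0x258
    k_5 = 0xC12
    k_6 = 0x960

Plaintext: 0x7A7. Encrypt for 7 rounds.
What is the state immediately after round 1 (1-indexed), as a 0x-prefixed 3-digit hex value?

s_0 = plaintext = 0x7A7
s_1 = Round(s_0, k_0) = 0x3FC
s_2 = Round(s_1, k_1) = 0xCE2
s_3 = Round(s_2, k_2) = 0x15D
s_4 = Round(s_3, k_3) = 0xE11
s_5 = Round(s_4, k_4) = 0xEB8
s_6 = Round(s_5, k_5) = 0x7FC
s_7 = Round(s_6, k_6) = 0x7F3

0x3FC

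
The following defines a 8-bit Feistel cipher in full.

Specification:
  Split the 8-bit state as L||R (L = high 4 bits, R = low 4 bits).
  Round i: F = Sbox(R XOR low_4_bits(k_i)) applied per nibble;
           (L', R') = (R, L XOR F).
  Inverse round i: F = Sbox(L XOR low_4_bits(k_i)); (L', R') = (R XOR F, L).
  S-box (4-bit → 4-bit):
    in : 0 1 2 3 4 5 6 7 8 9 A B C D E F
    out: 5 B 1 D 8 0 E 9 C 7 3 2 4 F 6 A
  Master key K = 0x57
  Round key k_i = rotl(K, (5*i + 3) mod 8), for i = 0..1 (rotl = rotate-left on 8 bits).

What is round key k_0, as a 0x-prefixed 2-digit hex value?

K = 0x57
k_0 = rotl(K, (5*0+3) mod 8) = rotl(K, 3) = 0xBA

0xBA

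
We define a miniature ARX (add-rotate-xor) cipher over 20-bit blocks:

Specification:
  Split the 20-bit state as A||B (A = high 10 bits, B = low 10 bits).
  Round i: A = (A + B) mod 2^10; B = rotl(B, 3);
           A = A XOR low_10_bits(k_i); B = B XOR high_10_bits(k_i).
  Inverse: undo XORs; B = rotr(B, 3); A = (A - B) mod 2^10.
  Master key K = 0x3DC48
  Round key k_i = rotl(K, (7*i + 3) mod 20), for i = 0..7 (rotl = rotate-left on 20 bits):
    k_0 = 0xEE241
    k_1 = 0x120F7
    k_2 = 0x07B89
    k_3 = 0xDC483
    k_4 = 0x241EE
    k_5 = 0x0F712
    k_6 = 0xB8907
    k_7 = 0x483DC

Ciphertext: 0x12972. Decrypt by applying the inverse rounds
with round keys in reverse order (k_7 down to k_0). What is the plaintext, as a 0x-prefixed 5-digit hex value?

s_0 = ciphertext = 0x12972
s_1 = InvRound(s_0, k_7) = 0xA310A
s_2 = InvRound(s_1, k_6) = 0xC387D
s_3 = InvRound(s_2, k_5) = 0x05008
s_4 = InvRound(s_3, k_4) = 0x79C13
s_5 = InvRound(s_4, k_3) = 0xFE16C
s_6 = InvRound(s_5, k_2) = 0xD0D2E
s_7 = InvRound(s_6, k_1) = 0x2232C
s_8 = InvRound(s_7, k_0) = 0x2DE12

0x2DE12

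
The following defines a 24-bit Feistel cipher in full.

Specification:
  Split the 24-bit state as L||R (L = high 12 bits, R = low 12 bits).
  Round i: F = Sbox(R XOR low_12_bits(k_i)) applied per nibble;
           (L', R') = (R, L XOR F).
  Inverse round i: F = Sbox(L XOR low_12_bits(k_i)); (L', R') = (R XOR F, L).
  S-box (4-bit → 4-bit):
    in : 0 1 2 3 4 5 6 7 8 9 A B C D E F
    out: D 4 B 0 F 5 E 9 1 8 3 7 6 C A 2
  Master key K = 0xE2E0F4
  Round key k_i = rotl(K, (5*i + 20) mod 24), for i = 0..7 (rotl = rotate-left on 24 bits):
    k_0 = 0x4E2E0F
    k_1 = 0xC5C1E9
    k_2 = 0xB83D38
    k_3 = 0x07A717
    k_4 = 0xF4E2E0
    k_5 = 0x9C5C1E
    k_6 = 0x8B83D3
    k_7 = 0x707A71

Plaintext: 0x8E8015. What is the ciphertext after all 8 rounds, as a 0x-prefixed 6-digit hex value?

s_0 = plaintext = 0x8E8015
s_1 = Round(s_0, k_0) = 0x0152AB
s_2 = Round(s_1, k_1) = 0x2AB0EE
s_3 = Round(s_2, k_2) = 0x0EEE65
s_4 = Round(s_3, k_3) = 0xE65875
s_5 = Round(s_4, k_4) = 0x875DE0
s_6 = Round(s_5, k_5) = 0xDE0C5F
s_7 = Round(s_6, k_6) = 0xC5FFF6
s_8 = Round(s_7, k_7) = 0xFF6946

0xFF6946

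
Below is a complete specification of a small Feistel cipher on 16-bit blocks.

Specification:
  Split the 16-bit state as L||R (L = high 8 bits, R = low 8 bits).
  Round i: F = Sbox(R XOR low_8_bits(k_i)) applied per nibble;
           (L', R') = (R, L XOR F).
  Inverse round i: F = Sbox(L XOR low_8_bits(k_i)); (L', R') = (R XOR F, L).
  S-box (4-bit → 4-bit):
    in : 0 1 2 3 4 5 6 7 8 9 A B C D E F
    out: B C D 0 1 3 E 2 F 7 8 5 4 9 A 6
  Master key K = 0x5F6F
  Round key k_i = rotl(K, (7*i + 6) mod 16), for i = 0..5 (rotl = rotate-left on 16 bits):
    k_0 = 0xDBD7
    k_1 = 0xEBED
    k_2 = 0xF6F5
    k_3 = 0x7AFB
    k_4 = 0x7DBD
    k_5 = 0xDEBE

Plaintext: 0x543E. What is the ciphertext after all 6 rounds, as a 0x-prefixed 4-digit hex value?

0x80AF

s_0 = plaintext = 0x543E
s_1 = Round(s_0, k_0) = 0x3EF3
s_2 = Round(s_1, k_1) = 0xF3F4
s_3 = Round(s_2, k_2) = 0xF44F
s_4 = Round(s_3, k_3) = 0x4FA5
s_5 = Round(s_4, k_4) = 0xA580
s_6 = Round(s_5, k_5) = 0x80AF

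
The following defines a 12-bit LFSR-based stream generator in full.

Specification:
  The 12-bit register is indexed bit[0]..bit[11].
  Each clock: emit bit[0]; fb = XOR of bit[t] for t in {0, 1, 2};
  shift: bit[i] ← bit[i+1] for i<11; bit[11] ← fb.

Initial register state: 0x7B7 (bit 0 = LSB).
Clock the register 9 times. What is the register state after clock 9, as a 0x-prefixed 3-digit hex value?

0xC0B

reg_0 = 0x7B7
clock 1: out=1, reg = 0xBDB
clock 2: out=1, reg = 0x5ED
clock 3: out=1, reg = 0x2F6
clock 4: out=0, reg = 0x17B
clock 5: out=1, reg = 0x0BD
clock 6: out=1, reg = 0x05E
clock 7: out=0, reg = 0x02F
clock 8: out=1, reg = 0x817
clock 9: out=1, reg = 0xC0B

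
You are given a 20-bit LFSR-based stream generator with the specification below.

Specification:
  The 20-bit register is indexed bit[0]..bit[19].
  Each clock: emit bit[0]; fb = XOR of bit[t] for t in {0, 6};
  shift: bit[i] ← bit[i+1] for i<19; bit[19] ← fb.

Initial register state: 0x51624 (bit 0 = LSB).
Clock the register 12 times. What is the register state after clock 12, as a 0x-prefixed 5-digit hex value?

0x27C51

reg_0 = 0x51624
clock 1: out=0, reg = 0x28B12
clock 2: out=0, reg = 0x14589
clock 3: out=1, reg = 0x8A2C4
clock 4: out=0, reg = 0xC5162
clock 5: out=0, reg = 0xE28B1
clock 6: out=1, reg = 0xF1458
clock 7: out=0, reg = 0xF8A2C
clock 8: out=0, reg = 0x7C516
clock 9: out=0, reg = 0x3E28B
clock 10: out=1, reg = 0x9F145
clock 11: out=1, reg = 0x4F8A2
clock 12: out=0, reg = 0x27C51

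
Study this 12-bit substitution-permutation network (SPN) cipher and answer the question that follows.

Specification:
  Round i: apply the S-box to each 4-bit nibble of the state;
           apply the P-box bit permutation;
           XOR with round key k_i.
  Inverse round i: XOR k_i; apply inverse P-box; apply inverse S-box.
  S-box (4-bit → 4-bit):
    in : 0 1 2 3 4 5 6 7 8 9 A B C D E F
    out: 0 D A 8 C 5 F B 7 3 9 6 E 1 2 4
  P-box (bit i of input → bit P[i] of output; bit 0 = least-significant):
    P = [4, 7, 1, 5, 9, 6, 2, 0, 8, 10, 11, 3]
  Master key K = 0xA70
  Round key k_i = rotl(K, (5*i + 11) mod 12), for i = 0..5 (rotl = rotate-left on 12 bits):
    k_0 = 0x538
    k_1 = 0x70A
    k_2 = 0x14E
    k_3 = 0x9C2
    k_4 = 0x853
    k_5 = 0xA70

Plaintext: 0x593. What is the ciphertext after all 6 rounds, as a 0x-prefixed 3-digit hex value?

0xDB6

s_0 = plaintext = 0x593
s_1 = Round(s_0, k_0) = 0xE58
s_2 = Round(s_1, k_1) = 0x19C
s_3 = Round(s_2, k_2) = 0xAA4
s_4 = Round(s_3, k_3) = 0xAE9
s_5 = Round(s_4, k_4) = 0x98B
s_6 = Round(s_5, k_5) = 0xDB6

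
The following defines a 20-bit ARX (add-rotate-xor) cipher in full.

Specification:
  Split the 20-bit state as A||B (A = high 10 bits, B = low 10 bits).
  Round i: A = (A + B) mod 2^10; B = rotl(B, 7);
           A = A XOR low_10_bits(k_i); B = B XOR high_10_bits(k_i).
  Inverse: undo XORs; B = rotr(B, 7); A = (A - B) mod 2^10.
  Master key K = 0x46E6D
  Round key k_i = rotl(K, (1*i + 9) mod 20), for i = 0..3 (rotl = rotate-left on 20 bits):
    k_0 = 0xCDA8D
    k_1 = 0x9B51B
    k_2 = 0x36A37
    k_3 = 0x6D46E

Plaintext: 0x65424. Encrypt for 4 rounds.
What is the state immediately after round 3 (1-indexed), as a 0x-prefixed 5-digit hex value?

s_0 = plaintext = 0x65424
s_1 = Round(s_0, k_0) = 0xCD132
s_2 = Round(s_1, k_1) = 0x5F74B
s_3 = Round(s_2, k_2) = 0xBFD33
s_4 = Round(s_3, k_3) = 0x17013

0xBFD33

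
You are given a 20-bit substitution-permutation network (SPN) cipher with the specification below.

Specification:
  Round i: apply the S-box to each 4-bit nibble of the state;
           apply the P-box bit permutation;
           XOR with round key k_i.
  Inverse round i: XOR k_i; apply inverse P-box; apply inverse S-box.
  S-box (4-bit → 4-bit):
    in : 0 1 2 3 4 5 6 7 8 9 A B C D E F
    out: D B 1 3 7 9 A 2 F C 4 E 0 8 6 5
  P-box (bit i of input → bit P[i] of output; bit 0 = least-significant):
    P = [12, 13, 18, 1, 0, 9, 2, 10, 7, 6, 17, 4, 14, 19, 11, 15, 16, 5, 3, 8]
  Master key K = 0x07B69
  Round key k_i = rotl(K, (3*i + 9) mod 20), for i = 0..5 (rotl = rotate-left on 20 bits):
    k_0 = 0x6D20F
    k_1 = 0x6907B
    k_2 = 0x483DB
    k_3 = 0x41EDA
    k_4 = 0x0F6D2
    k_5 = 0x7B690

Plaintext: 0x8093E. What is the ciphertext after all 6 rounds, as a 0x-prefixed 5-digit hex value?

0x65F19

s_0 = plaintext = 0x8093E
s_1 = Round(s_0, k_0) = 0x13936
s_2 = Round(s_1, k_1) = 0xDF348
s_3 = Round(s_2, k_2) = 0x0F81C
s_4 = Round(s_3, k_3) = 0x75103
s_5 = Round(s_4, k_4) = 0x00227
s_6 = Round(s_5, k_5) = 0x65F19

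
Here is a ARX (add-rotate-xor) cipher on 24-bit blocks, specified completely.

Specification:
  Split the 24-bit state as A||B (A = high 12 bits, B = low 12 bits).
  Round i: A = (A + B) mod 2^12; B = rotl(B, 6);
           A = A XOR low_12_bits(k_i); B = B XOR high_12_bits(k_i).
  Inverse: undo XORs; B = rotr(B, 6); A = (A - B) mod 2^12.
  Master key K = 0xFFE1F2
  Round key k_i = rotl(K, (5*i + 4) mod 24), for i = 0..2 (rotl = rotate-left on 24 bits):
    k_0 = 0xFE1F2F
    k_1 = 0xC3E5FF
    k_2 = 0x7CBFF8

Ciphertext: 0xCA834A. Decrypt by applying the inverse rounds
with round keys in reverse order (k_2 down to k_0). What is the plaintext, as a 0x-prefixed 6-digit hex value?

0x0EC413

s_0 = ciphertext = 0xCA834A
s_1 = InvRound(s_0, k_2) = 0x2FE052
s_2 = InvRound(s_1, k_1) = 0xBD0B31
s_3 = InvRound(s_2, k_0) = 0x0EC413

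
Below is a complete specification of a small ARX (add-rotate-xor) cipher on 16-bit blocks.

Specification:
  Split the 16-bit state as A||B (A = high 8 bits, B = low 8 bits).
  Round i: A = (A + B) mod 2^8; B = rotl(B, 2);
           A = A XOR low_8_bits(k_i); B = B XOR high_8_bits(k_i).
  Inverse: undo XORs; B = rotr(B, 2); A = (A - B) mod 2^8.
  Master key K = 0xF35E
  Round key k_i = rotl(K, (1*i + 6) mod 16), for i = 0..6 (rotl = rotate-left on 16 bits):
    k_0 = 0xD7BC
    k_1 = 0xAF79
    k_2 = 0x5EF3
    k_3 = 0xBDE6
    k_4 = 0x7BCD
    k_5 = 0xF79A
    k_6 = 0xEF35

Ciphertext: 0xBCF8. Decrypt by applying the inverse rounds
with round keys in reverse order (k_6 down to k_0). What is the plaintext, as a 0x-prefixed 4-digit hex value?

0xCC36

s_0 = ciphertext = 0xBCF8
s_1 = InvRound(s_0, k_6) = 0xC4C5
s_2 = InvRound(s_1, k_5) = 0xD28C
s_3 = InvRound(s_2, k_4) = 0x22FD
s_4 = InvRound(s_3, k_3) = 0xB410
s_5 = InvRound(s_4, k_2) = 0xB493
s_6 = InvRound(s_5, k_1) = 0xBE0F
s_7 = InvRound(s_6, k_0) = 0xCC36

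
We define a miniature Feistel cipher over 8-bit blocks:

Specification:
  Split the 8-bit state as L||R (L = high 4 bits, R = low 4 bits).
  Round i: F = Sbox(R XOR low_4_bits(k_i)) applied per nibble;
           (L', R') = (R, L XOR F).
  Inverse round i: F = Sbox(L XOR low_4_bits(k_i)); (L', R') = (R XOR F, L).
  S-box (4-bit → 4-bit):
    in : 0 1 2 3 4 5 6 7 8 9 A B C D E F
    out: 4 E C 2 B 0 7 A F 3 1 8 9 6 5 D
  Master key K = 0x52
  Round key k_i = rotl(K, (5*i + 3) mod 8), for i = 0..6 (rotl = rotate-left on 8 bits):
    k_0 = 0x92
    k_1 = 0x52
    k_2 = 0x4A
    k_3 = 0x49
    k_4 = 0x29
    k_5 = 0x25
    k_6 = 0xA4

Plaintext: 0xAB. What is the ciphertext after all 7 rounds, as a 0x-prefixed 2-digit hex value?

0x5B

s_0 = plaintext = 0xAB
s_1 = Round(s_0, k_0) = 0xB9
s_2 = Round(s_1, k_1) = 0x93
s_3 = Round(s_2, k_2) = 0x3A
s_4 = Round(s_3, k_3) = 0xA1
s_5 = Round(s_4, k_4) = 0x15
s_6 = Round(s_5, k_5) = 0x55
s_7 = Round(s_6, k_6) = 0x5B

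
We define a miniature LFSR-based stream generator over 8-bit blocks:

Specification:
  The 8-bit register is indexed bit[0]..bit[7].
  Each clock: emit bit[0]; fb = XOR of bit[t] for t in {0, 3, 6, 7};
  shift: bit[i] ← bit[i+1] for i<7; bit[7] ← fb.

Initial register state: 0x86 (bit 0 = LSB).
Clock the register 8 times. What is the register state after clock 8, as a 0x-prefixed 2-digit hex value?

0xA7

reg_0 = 0x86
clock 1: out=0, reg = 0xC3
clock 2: out=1, reg = 0xE1
clock 3: out=1, reg = 0xF0
clock 4: out=0, reg = 0x78
clock 5: out=0, reg = 0x3C
clock 6: out=0, reg = 0x9E
clock 7: out=0, reg = 0x4F
clock 8: out=1, reg = 0xA7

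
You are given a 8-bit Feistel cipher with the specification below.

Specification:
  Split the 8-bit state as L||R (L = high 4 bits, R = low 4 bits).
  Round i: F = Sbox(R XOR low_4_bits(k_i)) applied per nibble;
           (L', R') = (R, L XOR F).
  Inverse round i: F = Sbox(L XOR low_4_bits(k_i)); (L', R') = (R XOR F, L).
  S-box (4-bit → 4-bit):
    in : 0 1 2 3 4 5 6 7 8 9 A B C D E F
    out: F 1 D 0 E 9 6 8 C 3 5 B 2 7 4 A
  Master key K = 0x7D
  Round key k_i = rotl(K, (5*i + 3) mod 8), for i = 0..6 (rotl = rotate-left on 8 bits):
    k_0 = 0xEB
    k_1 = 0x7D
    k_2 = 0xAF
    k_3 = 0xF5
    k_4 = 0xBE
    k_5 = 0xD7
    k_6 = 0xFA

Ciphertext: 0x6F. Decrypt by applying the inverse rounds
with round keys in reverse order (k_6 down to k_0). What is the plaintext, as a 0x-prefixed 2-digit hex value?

0xC8

s_0 = ciphertext = 0x6F
s_1 = InvRound(s_0, k_6) = 0xD6
s_2 = InvRound(s_1, k_5) = 0x3D
s_3 = InvRound(s_2, k_4) = 0xA3
s_4 = InvRound(s_3, k_3) = 0x9A
s_5 = InvRound(s_4, k_2) = 0xC9
s_6 = InvRound(s_5, k_1) = 0x8C
s_7 = InvRound(s_6, k_0) = 0xC8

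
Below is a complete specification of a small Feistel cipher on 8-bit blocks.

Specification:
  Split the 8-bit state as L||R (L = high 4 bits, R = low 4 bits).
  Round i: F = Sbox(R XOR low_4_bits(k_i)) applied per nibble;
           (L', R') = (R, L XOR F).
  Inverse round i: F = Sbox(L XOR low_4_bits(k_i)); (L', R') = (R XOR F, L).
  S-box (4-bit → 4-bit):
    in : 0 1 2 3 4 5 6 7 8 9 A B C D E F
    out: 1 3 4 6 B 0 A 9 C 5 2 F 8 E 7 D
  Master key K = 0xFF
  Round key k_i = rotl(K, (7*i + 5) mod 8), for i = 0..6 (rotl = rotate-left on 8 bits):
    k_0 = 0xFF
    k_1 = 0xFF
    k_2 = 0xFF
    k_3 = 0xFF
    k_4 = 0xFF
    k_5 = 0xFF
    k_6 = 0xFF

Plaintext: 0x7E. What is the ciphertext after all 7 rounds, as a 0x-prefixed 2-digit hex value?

s_0 = plaintext = 0x7E
s_1 = Round(s_0, k_0) = 0xE4
s_2 = Round(s_1, k_1) = 0x41
s_3 = Round(s_2, k_2) = 0x13
s_4 = Round(s_3, k_3) = 0x39
s_5 = Round(s_4, k_4) = 0x99
s_6 = Round(s_5, k_5) = 0x93
s_7 = Round(s_6, k_6) = 0x31

0x31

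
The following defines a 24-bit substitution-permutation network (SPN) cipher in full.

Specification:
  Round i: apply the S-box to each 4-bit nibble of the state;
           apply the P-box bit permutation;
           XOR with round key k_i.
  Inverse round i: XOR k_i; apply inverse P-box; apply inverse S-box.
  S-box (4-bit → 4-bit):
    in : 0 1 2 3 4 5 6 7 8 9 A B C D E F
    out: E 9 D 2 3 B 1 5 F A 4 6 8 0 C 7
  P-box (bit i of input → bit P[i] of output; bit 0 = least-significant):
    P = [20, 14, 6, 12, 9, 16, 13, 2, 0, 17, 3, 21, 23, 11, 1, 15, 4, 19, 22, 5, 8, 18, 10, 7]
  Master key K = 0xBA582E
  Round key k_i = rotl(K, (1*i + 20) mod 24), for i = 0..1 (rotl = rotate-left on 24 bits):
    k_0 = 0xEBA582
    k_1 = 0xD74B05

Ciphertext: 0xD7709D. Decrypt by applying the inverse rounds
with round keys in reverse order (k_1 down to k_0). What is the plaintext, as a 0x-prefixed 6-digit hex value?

0x888E52

s_0 = ciphertext = 0xD7709D
s_1 = InvRound(s_0, k_1) = 0x163A7C
s_2 = InvRound(s_1, k_0) = 0x888E52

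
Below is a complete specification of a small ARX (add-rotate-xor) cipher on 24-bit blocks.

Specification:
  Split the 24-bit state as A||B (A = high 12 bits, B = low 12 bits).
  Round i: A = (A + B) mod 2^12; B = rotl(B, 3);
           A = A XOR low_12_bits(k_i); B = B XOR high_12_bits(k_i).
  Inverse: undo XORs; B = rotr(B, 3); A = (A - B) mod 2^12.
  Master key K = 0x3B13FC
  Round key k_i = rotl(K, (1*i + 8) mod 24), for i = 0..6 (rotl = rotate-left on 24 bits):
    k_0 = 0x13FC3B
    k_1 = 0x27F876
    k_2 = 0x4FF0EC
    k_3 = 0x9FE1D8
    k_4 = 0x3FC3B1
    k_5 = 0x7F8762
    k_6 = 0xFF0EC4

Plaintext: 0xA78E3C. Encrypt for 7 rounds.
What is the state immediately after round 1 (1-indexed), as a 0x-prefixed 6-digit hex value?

s_0 = plaintext = 0xA78E3C
s_1 = Round(s_0, k_0) = 0x48F0D8
s_2 = Round(s_1, k_1) = 0xD114BF
s_3 = Round(s_2, k_2) = 0x13C105
s_4 = Round(s_3, k_3) = 0x3991D6
s_5 = Round(s_4, k_4) = 0x6DED4C
s_6 = Round(s_5, k_5) = 0x348D9E
s_7 = Round(s_6, k_6) = 0xE22306

0x48F0D8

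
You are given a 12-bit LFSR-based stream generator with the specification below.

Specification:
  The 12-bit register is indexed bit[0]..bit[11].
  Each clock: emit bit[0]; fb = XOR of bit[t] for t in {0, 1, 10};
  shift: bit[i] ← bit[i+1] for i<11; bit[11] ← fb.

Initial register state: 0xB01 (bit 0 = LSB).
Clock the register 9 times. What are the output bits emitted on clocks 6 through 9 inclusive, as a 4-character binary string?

0001

reg_0 = 0xB01
clock 1: out=1, reg = 0xD80
clock 2: out=0, reg = 0xEC0
clock 3: out=0, reg = 0xF60
clock 4: out=0, reg = 0xFB0
clock 5: out=0, reg = 0xFD8
clock 6: out=0, reg = 0xFEC
clock 7: out=0, reg = 0xFF6
clock 8: out=0, reg = 0x7FB
clock 9: out=1, reg = 0xBFD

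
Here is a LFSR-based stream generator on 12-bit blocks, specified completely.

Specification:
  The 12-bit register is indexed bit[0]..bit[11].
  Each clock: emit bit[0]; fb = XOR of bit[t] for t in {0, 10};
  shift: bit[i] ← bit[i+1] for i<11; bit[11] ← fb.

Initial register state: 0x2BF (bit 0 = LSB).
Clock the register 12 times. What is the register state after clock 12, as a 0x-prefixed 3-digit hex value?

0xF73

reg_0 = 0x2BF
clock 1: out=1, reg = 0x95F
clock 2: out=1, reg = 0xCAF
clock 3: out=1, reg = 0x657
clock 4: out=1, reg = 0x32B
clock 5: out=1, reg = 0x995
clock 6: out=1, reg = 0xCCA
clock 7: out=0, reg = 0xE65
clock 8: out=1, reg = 0x732
clock 9: out=0, reg = 0xB99
clock 10: out=1, reg = 0xDCC
clock 11: out=0, reg = 0xEE6
clock 12: out=0, reg = 0xF73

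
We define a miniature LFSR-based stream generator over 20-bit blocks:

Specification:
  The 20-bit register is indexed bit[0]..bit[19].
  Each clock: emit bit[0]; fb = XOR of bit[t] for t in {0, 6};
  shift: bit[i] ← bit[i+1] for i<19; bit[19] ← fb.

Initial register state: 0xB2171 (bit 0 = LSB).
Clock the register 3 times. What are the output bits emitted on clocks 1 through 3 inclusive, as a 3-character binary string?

reg_0 = 0xB2171
clock 1: out=1, reg = 0x590B8
clock 2: out=0, reg = 0x2C85C
clock 3: out=0, reg = 0x9642E

100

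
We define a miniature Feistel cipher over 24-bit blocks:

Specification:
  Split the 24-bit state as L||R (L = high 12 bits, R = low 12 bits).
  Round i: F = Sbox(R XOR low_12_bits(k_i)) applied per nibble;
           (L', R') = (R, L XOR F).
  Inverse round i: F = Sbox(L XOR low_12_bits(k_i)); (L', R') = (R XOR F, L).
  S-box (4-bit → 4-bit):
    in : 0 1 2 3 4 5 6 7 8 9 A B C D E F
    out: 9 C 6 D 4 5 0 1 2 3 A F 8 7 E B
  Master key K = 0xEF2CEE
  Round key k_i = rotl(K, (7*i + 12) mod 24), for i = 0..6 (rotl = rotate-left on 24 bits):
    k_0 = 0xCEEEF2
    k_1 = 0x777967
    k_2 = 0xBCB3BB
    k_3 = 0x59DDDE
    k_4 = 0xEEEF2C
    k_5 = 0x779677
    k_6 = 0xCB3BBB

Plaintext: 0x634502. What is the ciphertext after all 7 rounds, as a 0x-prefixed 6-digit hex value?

s_0 = plaintext = 0x634502
s_1 = Round(s_0, k_0) = 0x50298D
s_2 = Round(s_1, k_1) = 0x98DCE8
s_3 = Round(s_2, k_2) = 0xCE82D0
s_4 = Round(s_3, k_3) = 0x2D0776
s_5 = Round(s_4, k_4) = 0x77608A
s_6 = Round(s_5, k_5) = 0x08A7C1
s_7 = Round(s_6, k_6) = 0x7C1890

0x7C1890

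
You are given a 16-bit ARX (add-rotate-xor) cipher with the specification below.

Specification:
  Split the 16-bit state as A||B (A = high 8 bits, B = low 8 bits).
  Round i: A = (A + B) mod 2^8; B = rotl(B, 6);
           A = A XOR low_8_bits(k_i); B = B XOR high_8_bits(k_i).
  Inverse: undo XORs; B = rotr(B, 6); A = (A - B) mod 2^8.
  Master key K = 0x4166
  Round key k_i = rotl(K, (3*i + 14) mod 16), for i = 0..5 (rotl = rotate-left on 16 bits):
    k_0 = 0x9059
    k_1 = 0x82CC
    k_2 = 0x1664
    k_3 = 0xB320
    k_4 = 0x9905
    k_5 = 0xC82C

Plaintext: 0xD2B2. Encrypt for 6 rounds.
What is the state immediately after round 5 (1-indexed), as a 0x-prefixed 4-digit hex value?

s_0 = plaintext = 0xD2B2
s_1 = Round(s_0, k_0) = 0xDD3C
s_2 = Round(s_1, k_1) = 0xD58D
s_3 = Round(s_2, k_2) = 0x0675
s_4 = Round(s_3, k_3) = 0x5BEE
s_5 = Round(s_4, k_4) = 0x4C22
s_6 = Round(s_5, k_5) = 0x4240

0x4C22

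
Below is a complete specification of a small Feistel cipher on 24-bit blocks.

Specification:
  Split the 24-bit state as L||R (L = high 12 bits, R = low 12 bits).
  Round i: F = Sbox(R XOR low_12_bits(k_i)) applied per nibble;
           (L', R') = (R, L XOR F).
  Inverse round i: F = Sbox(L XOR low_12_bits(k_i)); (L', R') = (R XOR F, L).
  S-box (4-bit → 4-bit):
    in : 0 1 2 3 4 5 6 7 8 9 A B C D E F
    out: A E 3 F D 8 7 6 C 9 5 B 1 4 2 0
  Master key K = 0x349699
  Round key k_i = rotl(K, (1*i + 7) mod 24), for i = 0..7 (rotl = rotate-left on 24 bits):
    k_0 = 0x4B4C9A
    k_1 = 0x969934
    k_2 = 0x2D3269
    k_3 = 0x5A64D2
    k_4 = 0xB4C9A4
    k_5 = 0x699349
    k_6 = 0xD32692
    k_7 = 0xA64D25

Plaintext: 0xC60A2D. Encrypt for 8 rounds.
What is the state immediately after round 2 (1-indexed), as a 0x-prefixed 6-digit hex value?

0xBD690E

s_0 = plaintext = 0xC60A2D
s_1 = Round(s_0, k_0) = 0xA2DBD6
s_2 = Round(s_1, k_1) = 0xBD690E
s_3 = Round(s_2, k_2) = 0x90E0A0
s_4 = Round(s_3, k_3) = 0x0A046D
s_5 = Round(s_4, k_4) = 0x46D4B9
s_6 = Round(s_5, k_5) = 0x4B9267
s_7 = Round(s_6, k_6) = 0x2679B1
s_8 = Round(s_7, k_7) = 0x9B1FFA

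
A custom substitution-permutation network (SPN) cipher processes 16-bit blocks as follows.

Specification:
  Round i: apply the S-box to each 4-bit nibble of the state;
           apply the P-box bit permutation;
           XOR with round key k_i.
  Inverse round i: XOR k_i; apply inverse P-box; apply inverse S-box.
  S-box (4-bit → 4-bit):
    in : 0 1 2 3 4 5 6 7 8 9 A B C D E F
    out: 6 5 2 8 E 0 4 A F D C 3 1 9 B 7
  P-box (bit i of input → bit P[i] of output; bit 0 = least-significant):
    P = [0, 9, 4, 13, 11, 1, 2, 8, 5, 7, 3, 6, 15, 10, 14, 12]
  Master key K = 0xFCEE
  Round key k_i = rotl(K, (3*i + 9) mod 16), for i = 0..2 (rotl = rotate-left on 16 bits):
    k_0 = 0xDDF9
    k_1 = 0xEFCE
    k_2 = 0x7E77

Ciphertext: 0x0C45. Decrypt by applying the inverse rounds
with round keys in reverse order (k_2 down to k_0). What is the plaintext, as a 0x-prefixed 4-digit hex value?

s_0 = ciphertext = 0x0C45
s_1 = InvRound(s_0, k_2) = 0xAC24
s_2 = InvRound(s_1, k_1) = 0x6872
s_3 = InvRound(s_2, k_0) = 0xE07D

0xE07D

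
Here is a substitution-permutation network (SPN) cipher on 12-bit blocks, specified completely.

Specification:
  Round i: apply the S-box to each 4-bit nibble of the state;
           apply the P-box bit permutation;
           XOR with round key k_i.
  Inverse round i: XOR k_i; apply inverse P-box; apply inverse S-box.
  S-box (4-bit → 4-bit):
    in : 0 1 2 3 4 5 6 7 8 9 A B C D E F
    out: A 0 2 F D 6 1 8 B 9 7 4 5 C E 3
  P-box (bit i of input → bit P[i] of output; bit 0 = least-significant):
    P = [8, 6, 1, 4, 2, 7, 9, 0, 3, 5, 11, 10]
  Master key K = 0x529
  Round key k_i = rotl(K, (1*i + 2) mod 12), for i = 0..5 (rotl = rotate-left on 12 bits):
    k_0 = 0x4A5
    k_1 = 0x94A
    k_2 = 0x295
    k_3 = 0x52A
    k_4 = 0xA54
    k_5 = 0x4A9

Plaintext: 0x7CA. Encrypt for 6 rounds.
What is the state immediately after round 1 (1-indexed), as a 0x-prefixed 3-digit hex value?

0x3E3

s_0 = plaintext = 0x7CA
s_1 = Round(s_0, k_0) = 0x3E3
s_2 = Round(s_1, k_1) = 0x6B1
s_3 = Round(s_2, k_2) = 0x09D
s_4 = Round(s_3, k_3) = 0x11D
s_5 = Round(s_4, k_4) = 0xA46
s_6 = Round(s_5, k_5) = 0xF84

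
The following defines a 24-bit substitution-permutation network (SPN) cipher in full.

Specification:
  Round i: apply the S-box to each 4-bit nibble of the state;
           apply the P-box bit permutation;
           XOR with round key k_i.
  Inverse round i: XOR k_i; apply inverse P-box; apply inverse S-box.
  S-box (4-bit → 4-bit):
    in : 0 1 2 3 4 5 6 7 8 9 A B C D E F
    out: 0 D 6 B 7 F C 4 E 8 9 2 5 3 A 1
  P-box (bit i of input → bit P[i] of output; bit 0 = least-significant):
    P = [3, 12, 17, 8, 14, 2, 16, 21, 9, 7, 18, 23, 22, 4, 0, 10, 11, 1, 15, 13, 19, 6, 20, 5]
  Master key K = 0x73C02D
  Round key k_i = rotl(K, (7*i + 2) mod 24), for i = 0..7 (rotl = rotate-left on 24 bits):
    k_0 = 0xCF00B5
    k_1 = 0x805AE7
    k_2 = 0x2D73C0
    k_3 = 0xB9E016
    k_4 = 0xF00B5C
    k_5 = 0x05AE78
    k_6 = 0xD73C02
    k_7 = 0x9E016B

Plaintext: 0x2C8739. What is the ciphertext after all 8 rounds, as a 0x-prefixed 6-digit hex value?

s_0 = plaintext = 0x2C8739
s_1 = Round(s_0, k_0) = 0xFBCDE0
s_2 = Round(s_1, k_1) = 0xE85860
s_3 = Round(s_2, k_2) = 0xC8D733
s_4 = Round(s_3, k_3) = 0xC51108
s_5 = Round(s_4, k_4) = 0x2EB45F
s_6 = Round(s_5, k_5) = 0x30CCA6
s_7 = Round(s_6, k_6) = 0xB97F63
s_8 = Round(s_7, k_7) = 0xBF3222

0xBF3222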